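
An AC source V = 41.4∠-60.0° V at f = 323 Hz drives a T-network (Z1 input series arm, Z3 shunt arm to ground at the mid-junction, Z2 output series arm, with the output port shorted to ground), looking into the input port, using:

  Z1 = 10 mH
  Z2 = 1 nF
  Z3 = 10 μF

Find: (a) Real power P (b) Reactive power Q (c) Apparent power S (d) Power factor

Step 1 — Angular frequency: ω = 2π·f = 2π·323 = 2029 rad/s.
Step 2 — Component impedances:
  Z1: Z = jωL = j·2029·0.01 = 0 + j20.29 Ω
  Z2: Z = 1/(jωC) = -j/(ω·C) = 0 - j4.927e+05 Ω
  Z3: Z = 1/(jωC) = -j/(ω·C) = 0 - j49.27 Ω
Step 3 — With the output port shorted to ground, the output series arm Z2 runs from the junction to ground; the shunt arm Z3 also runs from the junction to ground. They appear in parallel: Z3 || Z2 = 0 - j49.27 Ω.
Step 4 — Series with input arm Z1: Z_in = Z1 + (Z3 || Z2) = 0 - j28.97 Ω = 28.97∠-90.0° Ω.
Step 5 — Source phasor: V = 41.4∠-60.0° V = 20.7 - j35.85 V.
Step 6 — Current: I = V / Z = 1.237 + j0.7144 A = 1.429∠30.0° A.
Step 7 — Complex power: S = V·I* = 0 - j59.15 VA.
Step 8 — Real power: P = Re(S) = 0 W.
Step 9 — Reactive power: Q = Im(S) = -59.15 VAR.
Step 10 — Apparent power: |S| = 59.15 VA.
Step 11 — Power factor: PF = P/|S| = 0 (leading).

(a) P = 0 W  (b) Q = -59.15 VAR  (c) S = 59.15 VA  (d) PF = 0 (leading)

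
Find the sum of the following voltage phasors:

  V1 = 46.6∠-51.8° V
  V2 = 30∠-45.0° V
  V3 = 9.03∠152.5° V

Step 1 — Convert each phasor to rectangular form:
  V1 = 46.6·(cos(-51.8°) + j·sin(-51.8°)) = 28.82 - j36.62 V
  V2 = 30·(cos(-45.0°) + j·sin(-45.0°)) = 21.21 - j21.21 V
  V3 = 9.03·(cos(152.5°) + j·sin(152.5°)) = -8.01 + j4.17 V
Step 2 — Sum components: V_total = 42.02 - j53.66 V.
Step 3 — Convert to polar: |V_total| = 68.16 V, ∠V_total = -51.9°.

V_total = 68.16∠-51.9° V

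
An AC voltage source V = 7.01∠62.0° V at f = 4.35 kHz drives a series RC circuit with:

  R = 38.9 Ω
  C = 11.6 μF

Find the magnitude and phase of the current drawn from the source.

Step 1 — Angular frequency: ω = 2π·f = 2π·4350 = 2.733e+04 rad/s.
Step 2 — Component impedances:
  R: Z = R = 38.9 Ω
  C: Z = 1/(jωC) = -j/(ω·C) = 0 - j3.154 Ω
Step 3 — Series combination: Z_total = R + C = 38.9 - j3.154 Ω = 39.03∠-4.6° Ω.
Step 4 — Source phasor: V = 7.01∠62.0° V = 3.291 + j6.189 V.
Step 5 — Ohm's law: I = V / Z_total = (3.291 + j6.189) / (38.9 - j3.154) = 0.07123 + j0.1649 A.
Step 6 — Convert to polar: |I| = 0.1796 A, ∠I = 66.6°.

I = 0.1796∠66.6° A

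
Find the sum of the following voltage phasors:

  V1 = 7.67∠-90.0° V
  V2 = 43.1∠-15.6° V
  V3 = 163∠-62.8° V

Step 1 — Convert each phasor to rectangular form:
  V1 = 7.67·(cos(-90.0°) + j·sin(-90.0°)) = 0 - j7.67 V
  V2 = 43.1·(cos(-15.6°) + j·sin(-15.6°)) = 41.51 - j11.59 V
  V3 = 163·(cos(-62.8°) + j·sin(-62.8°)) = 74.51 - j145 V
Step 2 — Sum components: V_total = 116 - j164.2 V.
Step 3 — Convert to polar: |V_total| = 201.1 V, ∠V_total = -54.8°.

V_total = 201.1∠-54.8° V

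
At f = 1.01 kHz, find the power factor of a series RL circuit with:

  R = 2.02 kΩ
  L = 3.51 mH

Step 1 — Angular frequency: ω = 2π·f = 2π·1010 = 6346 rad/s.
Step 2 — Component impedances:
  R: Z = R = 2020 Ω
  L: Z = jωL = j·6346·0.00351 = 0 + j22.27 Ω
Step 3 — Series combination: Z_total = R + L = 2020 + j22.27 Ω = 2020∠0.6° Ω.
Step 4 — Power factor: PF = cos(φ) = Re(Z)/|Z| = 2020/2020.12 = 0.9999.
Step 5 — Type: Im(Z) = 22.27 ⇒ lagging (phase φ = 0.6°).

PF = 0.9999 (lagging, φ = 0.6°)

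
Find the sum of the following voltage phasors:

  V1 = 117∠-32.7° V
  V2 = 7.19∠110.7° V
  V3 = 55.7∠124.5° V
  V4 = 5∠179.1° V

Step 1 — Convert each phasor to rectangular form:
  V1 = 117·(cos(-32.7°) + j·sin(-32.7°)) = 98.46 - j63.21 V
  V2 = 7.19·(cos(110.7°) + j·sin(110.7°)) = -2.541 + j6.726 V
  V3 = 55.7·(cos(124.5°) + j·sin(124.5°)) = -31.55 + j45.9 V
  V4 = 5·(cos(179.1°) + j·sin(179.1°)) = -4.999 + j0.07854 V
Step 2 — Sum components: V_total = 59.37 - j10.5 V.
Step 3 — Convert to polar: |V_total| = 60.29 V, ∠V_total = -10.0°.

V_total = 60.29∠-10.0° V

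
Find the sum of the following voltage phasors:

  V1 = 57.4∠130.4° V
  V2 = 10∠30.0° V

Step 1 — Convert each phasor to rectangular form:
  V1 = 57.4·(cos(130.4°) + j·sin(130.4°)) = -37.2 + j43.71 V
  V2 = 10·(cos(30.0°) + j·sin(30.0°)) = 8.66 + j5 V
Step 2 — Sum components: V_total = -28.54 + j48.71 V.
Step 3 — Convert to polar: |V_total| = 56.46 V, ∠V_total = 120.4°.

V_total = 56.46∠120.4° V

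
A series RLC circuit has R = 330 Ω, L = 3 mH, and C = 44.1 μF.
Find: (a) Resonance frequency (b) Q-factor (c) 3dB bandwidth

Step 1 — Resonance: ω₀ = 1/√(LC) = 1/√(0.003·4.41e-05) = 2749 rad/s.
Step 2 — f₀ = ω₀/(2π) = 437.6 Hz.
Step 3 — Series Q: Q = ω₀L/R = 2749·0.003/330 = 0.02499.
Step 4 — Bandwidth: Δω = ω₀/Q = 1.1e+05 rad/s; BW = Δω/(2π) = 1.751e+04 Hz.

(a) f₀ = 437.6 Hz  (b) Q = 0.02499  (c) BW = 1.751e+04 Hz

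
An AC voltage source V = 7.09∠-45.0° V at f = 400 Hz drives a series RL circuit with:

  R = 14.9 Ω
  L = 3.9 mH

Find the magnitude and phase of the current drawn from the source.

Step 1 — Angular frequency: ω = 2π·f = 2π·400 = 2513 rad/s.
Step 2 — Component impedances:
  R: Z = R = 14.9 Ω
  L: Z = jωL = j·2513·0.0039 = 0 + j9.802 Ω
Step 3 — Series combination: Z_total = R + L = 14.9 + j9.802 Ω = 17.83∠33.3° Ω.
Step 4 — Source phasor: V = 7.09∠-45.0° V = 5.013 - j5.013 V.
Step 5 — Ohm's law: I = V / Z_total = (5.013 - j5.013) / (14.9 + j9.802) = 0.08035 - j0.3893 A.
Step 6 — Convert to polar: |I| = 0.3975 A, ∠I = -78.3°.

I = 0.3975∠-78.3° A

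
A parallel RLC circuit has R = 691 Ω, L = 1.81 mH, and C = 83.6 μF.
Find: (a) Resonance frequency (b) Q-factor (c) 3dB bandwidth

Step 1 — Resonance: ω₀ = 1/√(LC) = 1/√(0.00181·8.36e-05) = 2571 rad/s.
Step 2 — f₀ = ω₀/(2π) = 409.1 Hz.
Step 3 — Parallel Q: Q = R/(ω₀L) = 691/(2571·0.00181) = 148.5.
Step 4 — Bandwidth: Δω = ω₀/Q = 17.31 rad/s; BW = Δω/(2π) = 2.755 Hz.

(a) f₀ = 409.1 Hz  (b) Q = 148.5  (c) BW = 2.755 Hz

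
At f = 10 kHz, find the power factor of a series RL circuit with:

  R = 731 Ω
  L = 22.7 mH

Step 1 — Angular frequency: ω = 2π·f = 2π·1e+04 = 6.283e+04 rad/s.
Step 2 — Component impedances:
  R: Z = R = 731 Ω
  L: Z = jωL = j·6.283e+04·0.0227 = 0 + j1426 Ω
Step 3 — Series combination: Z_total = R + L = 731 + j1426 Ω = 1603∠62.9° Ω.
Step 4 — Power factor: PF = cos(φ) = Re(Z)/|Z| = 731/1602.7 = 0.4561.
Step 5 — Type: Im(Z) = 1426 ⇒ lagging (phase φ = 62.9°).

PF = 0.4561 (lagging, φ = 62.9°)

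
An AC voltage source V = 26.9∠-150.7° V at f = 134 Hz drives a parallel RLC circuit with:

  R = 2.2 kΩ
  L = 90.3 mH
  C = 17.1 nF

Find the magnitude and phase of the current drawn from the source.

Step 1 — Angular frequency: ω = 2π·f = 2π·134 = 841.9 rad/s.
Step 2 — Component impedances:
  R: Z = R = 2200 Ω
  L: Z = jωL = j·841.9·0.0903 = 0 + j76.03 Ω
  C: Z = 1/(jωC) = -j/(ω·C) = 0 - j6.946e+04 Ω
Step 3 — Parallel combination: 1/Z_total = 1/R + 1/L + 1/C; Z_total = 2.63 + j76.02 Ω = 76.07∠88.0° Ω.
Step 4 — Source phasor: V = 26.9∠-150.7° V = -23.46 - j13.16 V.
Step 5 — Ohm's law: I = V / Z_total = (-23.46 - j13.16) / (2.63 + j76.02) = -0.1836 + j0.3022 A.
Step 6 — Convert to polar: |I| = 0.3536 A, ∠I = 121.3°.

I = 0.3536∠121.3° A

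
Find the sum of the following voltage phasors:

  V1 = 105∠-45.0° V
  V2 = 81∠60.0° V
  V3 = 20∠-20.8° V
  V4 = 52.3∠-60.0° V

Step 1 — Convert each phasor to rectangular form:
  V1 = 105·(cos(-45.0°) + j·sin(-45.0°)) = 74.25 - j74.25 V
  V2 = 81·(cos(60.0°) + j·sin(60.0°)) = 40.5 + j70.15 V
  V3 = 20·(cos(-20.8°) + j·sin(-20.8°)) = 18.7 - j7.102 V
  V4 = 52.3·(cos(-60.0°) + j·sin(-60.0°)) = 26.15 - j45.29 V
Step 2 — Sum components: V_total = 159.6 - j56.49 V.
Step 3 — Convert to polar: |V_total| = 169.3 V, ∠V_total = -19.5°.

V_total = 169.3∠-19.5° V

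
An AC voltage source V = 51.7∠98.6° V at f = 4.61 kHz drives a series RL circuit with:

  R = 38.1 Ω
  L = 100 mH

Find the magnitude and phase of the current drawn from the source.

Step 1 — Angular frequency: ω = 2π·f = 2π·4610 = 2.897e+04 rad/s.
Step 2 — Component impedances:
  R: Z = R = 38.1 Ω
  L: Z = jωL = j·2.897e+04·0.1 = 0 + j2897 Ω
Step 3 — Series combination: Z_total = R + L = 38.1 + j2897 Ω = 2897∠89.2° Ω.
Step 4 — Source phasor: V = 51.7∠98.6° V = -7.731 + j51.12 V.
Step 5 — Ohm's law: I = V / Z_total = (-7.731 + j51.12) / (38.1 + j2897) = 0.01761 + j0.002901 A.
Step 6 — Convert to polar: |I| = 0.01785 A, ∠I = 9.4°.

I = 0.01785∠9.4° A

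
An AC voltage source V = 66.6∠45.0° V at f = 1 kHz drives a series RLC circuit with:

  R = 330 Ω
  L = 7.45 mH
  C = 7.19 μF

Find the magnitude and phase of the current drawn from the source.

Step 1 — Angular frequency: ω = 2π·f = 2π·1000 = 6283 rad/s.
Step 2 — Component impedances:
  R: Z = R = 330 Ω
  L: Z = jωL = j·6283·0.00745 = 0 + j46.81 Ω
  C: Z = 1/(jωC) = -j/(ω·C) = 0 - j22.14 Ω
Step 3 — Series combination: Z_total = R + L + C = 330 + j24.67 Ω = 330.9∠4.3° Ω.
Step 4 — Source phasor: V = 66.6∠45.0° V = 47.09 + j47.09 V.
Step 5 — Ohm's law: I = V / Z_total = (47.09 + j47.09) / (330 + j24.67) = 0.1525 + j0.1313 A.
Step 6 — Convert to polar: |I| = 0.2013 A, ∠I = 40.7°.

I = 0.2013∠40.7° A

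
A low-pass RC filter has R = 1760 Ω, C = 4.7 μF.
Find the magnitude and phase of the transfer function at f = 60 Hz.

Step 1 — Angular frequency: ω = 2π·60 = 377 rad/s.
Step 2 — Transfer function: H(jω) = 1/(1 + jωRC).
Step 3 — Denominator: 1 + jωRC = 1 + j·377·1760·4.7e-06 = 1 + j3.118.
Step 4 — H = 0.09324 - j0.2908.
Step 5 — Magnitude: |H| = 0.3054 (-10.3 dB); phase: φ = -72.2°.

|H| = 0.3054 (-10.3 dB), φ = -72.2°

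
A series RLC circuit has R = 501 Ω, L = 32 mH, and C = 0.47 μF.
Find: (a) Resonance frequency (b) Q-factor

Step 1 — Resonance condition Im(Z)=0 gives ω₀ = 1/√(LC).
Step 2 — ω₀ = 1/√(0.032·4.7e-07) = 8154 rad/s.
Step 3 — f₀ = ω₀/(2π) = 1298 Hz.
Step 4 — Series Q: Q = ω₀L/R = 8154·0.032/501 = 0.5208.

(a) f₀ = 1298 Hz  (b) Q = 0.5208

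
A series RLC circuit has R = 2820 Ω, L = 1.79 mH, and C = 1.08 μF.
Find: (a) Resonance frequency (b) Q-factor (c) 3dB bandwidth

Step 1 — Resonance: ω₀ = 1/√(LC) = 1/√(0.00179·1.08e-06) = 2.274e+04 rad/s.
Step 2 — f₀ = ω₀/(2π) = 3620 Hz.
Step 3 — Series Q: Q = ω₀L/R = 2.274e+04·0.00179/2820 = 0.01444.
Step 4 — Bandwidth: Δω = ω₀/Q = 1.575e+06 rad/s; BW = Δω/(2π) = 2.507e+05 Hz.

(a) f₀ = 3620 Hz  (b) Q = 0.01444  (c) BW = 2.507e+05 Hz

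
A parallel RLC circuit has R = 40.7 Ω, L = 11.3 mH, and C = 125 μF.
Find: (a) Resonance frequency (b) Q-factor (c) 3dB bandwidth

Step 1 — Resonance: ω₀ = 1/√(LC) = 1/√(0.0113·0.000125) = 841.4 rad/s.
Step 2 — f₀ = ω₀/(2π) = 133.9 Hz.
Step 3 — Parallel Q: Q = R/(ω₀L) = 40.7/(841.4·0.0113) = 4.281.
Step 4 — Bandwidth: Δω = ω₀/Q = 196.6 rad/s; BW = Δω/(2π) = 31.28 Hz.

(a) f₀ = 133.9 Hz  (b) Q = 4.281  (c) BW = 31.28 Hz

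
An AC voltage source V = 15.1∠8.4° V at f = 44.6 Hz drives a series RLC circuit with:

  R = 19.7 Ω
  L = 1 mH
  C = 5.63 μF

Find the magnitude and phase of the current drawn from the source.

Step 1 — Angular frequency: ω = 2π·f = 2π·44.6 = 280.2 rad/s.
Step 2 — Component impedances:
  R: Z = R = 19.7 Ω
  L: Z = jωL = j·280.2·0.001 = 0 + j0.2802 Ω
  C: Z = 1/(jωC) = -j/(ω·C) = 0 - j633.8 Ω
Step 3 — Series combination: Z_total = R + L + C = 19.7 - j633.6 Ω = 633.9∠-88.2° Ω.
Step 4 — Source phasor: V = 15.1∠8.4° V = 14.94 + j2.206 V.
Step 5 — Ohm's law: I = V / Z_total = (14.94 + j2.206) / (19.7 - j633.6) = -0.002746 + j0.02366 A.
Step 6 — Convert to polar: |I| = 0.02382 A, ∠I = 96.6°.

I = 0.02382∠96.6° A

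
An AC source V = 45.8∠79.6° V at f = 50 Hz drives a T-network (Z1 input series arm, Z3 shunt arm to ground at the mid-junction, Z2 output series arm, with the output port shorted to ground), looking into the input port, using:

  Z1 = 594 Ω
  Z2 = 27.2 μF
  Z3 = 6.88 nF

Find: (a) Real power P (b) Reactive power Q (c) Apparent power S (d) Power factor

Step 1 — Angular frequency: ω = 2π·f = 2π·50 = 314.2 rad/s.
Step 2 — Component impedances:
  Z1: Z = R = 594 Ω
  Z2: Z = 1/(jωC) = -j/(ω·C) = 0 - j117 Ω
  Z3: Z = 1/(jωC) = -j/(ω·C) = 0 - j4.627e+05 Ω
Step 3 — With the output port shorted to ground, the output series arm Z2 runs from the junction to ground; the shunt arm Z3 also runs from the junction to ground. They appear in parallel: Z3 || Z2 = 0 - j117 Ω.
Step 4 — Series with input arm Z1: Z_in = Z1 + (Z3 || Z2) = 594 - j117 Ω = 605.4∠-11.1° Ω.
Step 5 — Source phasor: V = 45.8∠79.6° V = 8.268 + j45.05 V.
Step 6 — Current: I = V / Z = -0.0009804 + j0.07564 A = 0.07565∠90.7° A.
Step 7 — Complex power: S = V·I* = 3.399 - j0.6696 VA.
Step 8 — Real power: P = Re(S) = 3.399 W.
Step 9 — Reactive power: Q = Im(S) = -0.6696 VAR.
Step 10 — Apparent power: |S| = 3.465 VA.
Step 11 — Power factor: PF = P/|S| = 0.9811 (leading).

(a) P = 3.399 W  (b) Q = -0.6696 VAR  (c) S = 3.465 VA  (d) PF = 0.9811 (leading)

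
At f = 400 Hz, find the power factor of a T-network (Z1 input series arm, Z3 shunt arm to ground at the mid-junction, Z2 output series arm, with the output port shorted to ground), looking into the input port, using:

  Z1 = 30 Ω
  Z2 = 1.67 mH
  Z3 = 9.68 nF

Step 1 — Angular frequency: ω = 2π·f = 2π·400 = 2513 rad/s.
Step 2 — Component impedances:
  Z1: Z = R = 30 Ω
  Z2: Z = jωL = j·2513·0.00167 = 0 + j4.197 Ω
  Z3: Z = 1/(jωC) = -j/(ω·C) = 0 - j4.11e+04 Ω
Step 3 — With the output port shorted to ground, the output series arm Z2 runs from the junction to ground; the shunt arm Z3 also runs from the junction to ground. They appear in parallel: Z3 || Z2 = 0 + j4.198 Ω.
Step 4 — Series with input arm Z1: Z_in = Z1 + (Z3 || Z2) = 30 + j4.198 Ω = 30.29∠8.0° Ω.
Step 5 — Power factor: PF = cos(φ) = Re(Z)/|Z| = 30/30.29 = 0.9904.
Step 6 — Type: Im(Z) = 4.198 ⇒ lagging (phase φ = 8.0°).

PF = 0.9904 (lagging, φ = 8.0°)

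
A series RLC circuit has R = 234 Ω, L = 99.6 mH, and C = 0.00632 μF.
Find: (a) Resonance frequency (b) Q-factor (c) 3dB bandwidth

Step 1 — Resonance condition Im(Z)=0 gives ω₀ = 1/√(LC).
Step 2 — ω₀ = 1/√(0.0996·6.32e-09) = 3.986e+04 rad/s.
Step 3 — f₀ = ω₀/(2π) = 6344 Hz.
Step 4 — Series Q: Q = ω₀L/R = 3.986e+04·0.0996/234 = 16.97.
Step 5 — 3dB bandwidth: Δω = ω₀/Q = 2349 rad/s; BW = Δω/(2π) = 373.9 Hz.

(a) f₀ = 6344 Hz  (b) Q = 16.97  (c) BW = 373.9 Hz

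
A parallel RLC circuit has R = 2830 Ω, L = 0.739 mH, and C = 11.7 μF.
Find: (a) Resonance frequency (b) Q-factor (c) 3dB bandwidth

Step 1 — Resonance: ω₀ = 1/√(LC) = 1/√(0.000739·1.17e-05) = 1.075e+04 rad/s.
Step 2 — f₀ = ω₀/(2π) = 1712 Hz.
Step 3 — Parallel Q: Q = R/(ω₀L) = 2830/(1.075e+04·0.000739) = 356.1.
Step 4 — Bandwidth: Δω = ω₀/Q = 30.2 rad/s; BW = Δω/(2π) = 4.807 Hz.

(a) f₀ = 1712 Hz  (b) Q = 356.1  (c) BW = 4.807 Hz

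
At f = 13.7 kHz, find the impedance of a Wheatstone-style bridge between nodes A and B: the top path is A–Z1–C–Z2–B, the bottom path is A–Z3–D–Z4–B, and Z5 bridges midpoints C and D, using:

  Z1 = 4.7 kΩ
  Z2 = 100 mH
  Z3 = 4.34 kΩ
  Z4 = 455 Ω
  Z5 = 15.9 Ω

Step 1 — Angular frequency: ω = 2π·f = 2π·1.37e+04 = 8.608e+04 rad/s.
Step 2 — Component impedances:
  Z1: Z = R = 4700 Ω
  Z2: Z = jωL = j·8.608e+04·0.1 = 0 + j8608 Ω
  Z3: Z = R = 4340 Ω
  Z4: Z = R = 455 Ω
  Z5: Z = R = 15.9 Ω
Step 3 — Bridge requires nodal analysis (the Z5 bridge couples midpoints C and D, so the two paths cannot be reduced to a simple series/parallel combination). Setting node B to ground and injecting 1 A at node A, the 3-node admittance system at A, C, D solves to V_A = Z_AB = 2714 + j24.79 Ω = 2714∠0.5° Ω.

Z = 2714 + j24.79 Ω = 2714∠0.5° Ω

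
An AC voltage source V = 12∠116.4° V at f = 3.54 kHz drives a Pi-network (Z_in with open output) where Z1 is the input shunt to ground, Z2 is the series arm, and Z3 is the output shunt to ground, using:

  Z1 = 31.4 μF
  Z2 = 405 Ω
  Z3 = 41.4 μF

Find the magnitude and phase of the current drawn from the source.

Step 1 — Angular frequency: ω = 2π·f = 2π·3540 = 2.224e+04 rad/s.
Step 2 — Component impedances:
  Z1: Z = 1/(jωC) = -j/(ω·C) = 0 - j1.432 Ω
  Z2: Z = R = 405 Ω
  Z3: Z = 1/(jωC) = -j/(ω·C) = 0 - j1.086 Ω
Step 3 — With open output, the series arm Z2 and the output shunt Z3 appear in series to ground: Z2 + Z3 = 405 - j1.086 Ω.
Step 4 — Parallel with input shunt Z1: Z_in = Z1 || (Z2 + Z3) = 0.005062 - j1.432 Ω = 1.432∠-89.8° Ω.
Step 5 — Source phasor: V = 12∠116.4° V = -5.336 + j10.75 V.
Step 6 — Ohm's law: I = V / Z_total = (-5.336 + j10.75) / (0.005062 - j1.432) = -7.52 - j3.7 A.
Step 7 — Convert to polar: |I| = 8.381 A, ∠I = -153.8°.

I = 8.381∠-153.8° A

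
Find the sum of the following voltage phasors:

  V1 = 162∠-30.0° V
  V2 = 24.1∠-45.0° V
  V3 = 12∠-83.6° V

Step 1 — Convert each phasor to rectangular form:
  V1 = 162·(cos(-30.0°) + j·sin(-30.0°)) = 140.3 - j81 V
  V2 = 24.1·(cos(-45.0°) + j·sin(-45.0°)) = 17.04 - j17.04 V
  V3 = 12·(cos(-83.6°) + j·sin(-83.6°)) = 1.338 - j11.93 V
Step 2 — Sum components: V_total = 158.7 - j110 V.
Step 3 — Convert to polar: |V_total| = 193.1 V, ∠V_total = -34.7°.

V_total = 193.1∠-34.7° V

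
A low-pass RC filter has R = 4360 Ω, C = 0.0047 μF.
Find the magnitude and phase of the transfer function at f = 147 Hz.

Step 1 — Angular frequency: ω = 2π·147 = 923.6 rad/s.
Step 2 — Transfer function: H(jω) = 1/(1 + jωRC).
Step 3 — Denominator: 1 + jωRC = 1 + j·923.6·4360·4.7e-09 = 1 + j0.01893.
Step 4 — H = 0.9996 - j0.01892.
Step 5 — Magnitude: |H| = 0.9998 (-0.0 dB); phase: φ = -1.1°.

|H| = 0.9998 (-0.0 dB), φ = -1.1°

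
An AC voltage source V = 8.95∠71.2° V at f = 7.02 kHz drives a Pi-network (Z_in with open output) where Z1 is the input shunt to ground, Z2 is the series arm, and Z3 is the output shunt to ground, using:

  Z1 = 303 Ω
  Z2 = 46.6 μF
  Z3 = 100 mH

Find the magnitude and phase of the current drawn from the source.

Step 1 — Angular frequency: ω = 2π·f = 2π·7020 = 4.411e+04 rad/s.
Step 2 — Component impedances:
  Z1: Z = R = 303 Ω
  Z2: Z = 1/(jωC) = -j/(ω·C) = 0 - j0.4865 Ω
  Z3: Z = jωL = j·4.411e+04·0.1 = 0 + j4411 Ω
Step 3 — With open output, the series arm Z2 and the output shunt Z3 appear in series to ground: Z2 + Z3 = 0 + j4410 Ω.
Step 4 — Parallel with input shunt Z1: Z_in = Z1 || (Z2 + Z3) = 301.6 + j20.72 Ω = 302.3∠3.9° Ω.
Step 5 — Source phasor: V = 8.95∠71.2° V = 2.884 + j8.473 V.
Step 6 — Ohm's law: I = V / Z_total = (2.884 + j8.473) / (301.6 + j20.72) = 0.01144 + j0.02731 A.
Step 7 — Convert to polar: |I| = 0.02961 A, ∠I = 67.3°.

I = 0.02961∠67.3° A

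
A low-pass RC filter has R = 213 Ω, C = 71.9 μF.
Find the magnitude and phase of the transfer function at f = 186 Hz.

Step 1 — Angular frequency: ω = 2π·186 = 1169 rad/s.
Step 2 — Transfer function: H(jω) = 1/(1 + jωRC).
Step 3 — Denominator: 1 + jωRC = 1 + j·1169·213·7.19e-05 = 1 + j17.9.
Step 4 — H = 0.003112 - j0.0557.
Step 5 — Magnitude: |H| = 0.05579 (-25.1 dB); phase: φ = -86.8°.

|H| = 0.05579 (-25.1 dB), φ = -86.8°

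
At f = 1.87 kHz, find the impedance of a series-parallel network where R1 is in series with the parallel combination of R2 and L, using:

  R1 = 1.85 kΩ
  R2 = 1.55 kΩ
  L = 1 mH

Step 1 — Angular frequency: ω = 2π·f = 2π·1870 = 1.175e+04 rad/s.
Step 2 — Component impedances:
  R1: Z = R = 1850 Ω
  R2: Z = R = 1550 Ω
  L: Z = jωL = j·1.175e+04·0.001 = 0 + j11.75 Ω
Step 3 — Parallel branch: R2 || L = 1/(1/R2 + 1/L) = 0.08906 + j11.75 Ω.
Step 4 — Series with R1: Z_total = R1 + (R2 || L) = 1850 + j11.75 Ω = 1850∠0.4° Ω.

Z = 1850 + j11.75 Ω = 1850∠0.4° Ω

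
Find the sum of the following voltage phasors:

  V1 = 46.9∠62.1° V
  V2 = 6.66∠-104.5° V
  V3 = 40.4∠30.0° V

Step 1 — Convert each phasor to rectangular form:
  V1 = 46.9·(cos(62.1°) + j·sin(62.1°)) = 21.95 + j41.45 V
  V2 = 6.66·(cos(-104.5°) + j·sin(-104.5°)) = -1.668 - j6.448 V
  V3 = 40.4·(cos(30.0°) + j·sin(30.0°)) = 34.99 + j20.2 V
Step 2 — Sum components: V_total = 55.27 + j55.2 V.
Step 3 — Convert to polar: |V_total| = 78.11 V, ∠V_total = 45.0°.

V_total = 78.11∠45.0° V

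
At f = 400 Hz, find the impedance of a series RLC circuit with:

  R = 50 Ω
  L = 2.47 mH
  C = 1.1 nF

Step 1 — Angular frequency: ω = 2π·f = 2π·400 = 2513 rad/s.
Step 2 — Component impedances:
  R: Z = R = 50 Ω
  L: Z = jωL = j·2513·0.00247 = 0 + j6.208 Ω
  C: Z = 1/(jωC) = -j/(ω·C) = 0 - j3.617e+05 Ω
Step 3 — Series combination: Z_total = R + L + C = 50 - j3.617e+05 Ω = 3.617e+05∠-90.0° Ω.

Z = 50 - j3.617e+05 Ω = 3.617e+05∠-90.0° Ω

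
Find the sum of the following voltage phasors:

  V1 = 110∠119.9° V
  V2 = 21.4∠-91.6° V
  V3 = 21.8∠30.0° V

Step 1 — Convert each phasor to rectangular form:
  V1 = 110·(cos(119.9°) + j·sin(119.9°)) = -54.83 + j95.36 V
  V2 = 21.4·(cos(-91.6°) + j·sin(-91.6°)) = -0.5975 - j21.39 V
  V3 = 21.8·(cos(30.0°) + j·sin(30.0°)) = 18.88 + j10.9 V
Step 2 — Sum components: V_total = -36.55 + j84.87 V.
Step 3 — Convert to polar: |V_total| = 92.4 V, ∠V_total = 113.3°.

V_total = 92.4∠113.3° V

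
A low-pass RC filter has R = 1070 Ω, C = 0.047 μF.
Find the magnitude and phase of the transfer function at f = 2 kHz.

Step 1 — Angular frequency: ω = 2π·2000 = 1.257e+04 rad/s.
Step 2 — Transfer function: H(jω) = 1/(1 + jωRC).
Step 3 — Denominator: 1 + jωRC = 1 + j·1.257e+04·1070·4.7e-08 = 1 + j0.632.
Step 4 — H = 0.7146 - j0.4516.
Step 5 — Magnitude: |H| = 0.8453 (-1.5 dB); phase: φ = -32.3°.

|H| = 0.8453 (-1.5 dB), φ = -32.3°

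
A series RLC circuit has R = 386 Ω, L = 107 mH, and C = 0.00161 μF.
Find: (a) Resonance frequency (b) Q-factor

Step 1 — Resonance condition Im(Z)=0 gives ω₀ = 1/√(LC).
Step 2 — ω₀ = 1/√(0.107·1.61e-09) = 7.619e+04 rad/s.
Step 3 — f₀ = ω₀/(2π) = 1.213e+04 Hz.
Step 4 — Series Q: Q = ω₀L/R = 7.619e+04·0.107/386 = 21.12.

(a) f₀ = 1.213e+04 Hz  (b) Q = 21.12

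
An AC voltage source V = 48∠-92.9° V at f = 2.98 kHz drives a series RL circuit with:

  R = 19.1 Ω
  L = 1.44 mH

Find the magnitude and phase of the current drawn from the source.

Step 1 — Angular frequency: ω = 2π·f = 2π·2980 = 1.872e+04 rad/s.
Step 2 — Component impedances:
  R: Z = R = 19.1 Ω
  L: Z = jωL = j·1.872e+04·0.00144 = 0 + j26.96 Ω
Step 3 — Series combination: Z_total = R + L = 19.1 + j26.96 Ω = 33.04∠54.7° Ω.
Step 4 — Source phasor: V = 48∠-92.9° V = -2.428 - j47.94 V.
Step 5 — Ohm's law: I = V / Z_total = (-2.428 - j47.94) / (19.1 + j26.96) = -1.226 - j0.7787 A.
Step 6 — Convert to polar: |I| = 1.453 A, ∠I = -147.6°.

I = 1.453∠-147.6° A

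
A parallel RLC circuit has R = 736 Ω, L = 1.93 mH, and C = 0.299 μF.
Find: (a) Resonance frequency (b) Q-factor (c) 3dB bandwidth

Step 1 — Resonance: ω₀ = 1/√(LC) = 1/√(0.00193·2.99e-07) = 4.163e+04 rad/s.
Step 2 — f₀ = ω₀/(2π) = 6625 Hz.
Step 3 — Parallel Q: Q = R/(ω₀L) = 736/(4.163e+04·0.00193) = 9.161.
Step 4 — Bandwidth: Δω = ω₀/Q = 4544 rad/s; BW = Δω/(2π) = 723.2 Hz.

(a) f₀ = 6625 Hz  (b) Q = 9.161  (c) BW = 723.2 Hz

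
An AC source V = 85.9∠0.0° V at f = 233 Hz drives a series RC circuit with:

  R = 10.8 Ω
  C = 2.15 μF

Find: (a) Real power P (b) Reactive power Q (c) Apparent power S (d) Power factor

Step 1 — Angular frequency: ω = 2π·f = 2π·233 = 1464 rad/s.
Step 2 — Component impedances:
  R: Z = R = 10.8 Ω
  C: Z = 1/(jωC) = -j/(ω·C) = 0 - j317.7 Ω
Step 3 — Series combination: Z_total = R + C = 10.8 - j317.7 Ω = 317.9∠-88.1° Ω.
Step 4 — Source phasor: V = 85.9∠0.0° V = 85.9 V.
Step 5 — Current: I = V / Z = 0.00918 + j0.2701 A = 0.2702∠88.1° A.
Step 6 — Complex power: S = V·I* = 0.7886 - j23.2 VA.
Step 7 — Real power: P = Re(S) = 0.7886 W.
Step 8 — Reactive power: Q = Im(S) = -23.2 VAR.
Step 9 — Apparent power: |S| = 23.21 VA.
Step 10 — Power factor: PF = P/|S| = 0.03397 (leading).

(a) P = 0.7886 W  (b) Q = -23.2 VAR  (c) S = 23.21 VA  (d) PF = 0.03397 (leading)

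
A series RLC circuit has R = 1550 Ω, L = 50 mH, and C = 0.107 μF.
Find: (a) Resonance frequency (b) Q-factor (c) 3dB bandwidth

Step 1 — Resonance: ω₀ = 1/√(LC) = 1/√(0.05·1.07e-07) = 1.367e+04 rad/s.
Step 2 — f₀ = ω₀/(2π) = 2176 Hz.
Step 3 — Series Q: Q = ω₀L/R = 1.367e+04·0.05/1550 = 0.441.
Step 4 — Bandwidth: Δω = ω₀/Q = 3.1e+04 rad/s; BW = Δω/(2π) = 4934 Hz.

(a) f₀ = 2176 Hz  (b) Q = 0.441  (c) BW = 4934 Hz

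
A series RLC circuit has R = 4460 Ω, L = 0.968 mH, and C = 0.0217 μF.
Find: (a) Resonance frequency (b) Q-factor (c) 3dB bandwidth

Step 1 — Resonance: ω₀ = 1/√(LC) = 1/√(0.000968·2.17e-08) = 2.182e+05 rad/s.
Step 2 — f₀ = ω₀/(2π) = 3.473e+04 Hz.
Step 3 — Series Q: Q = ω₀L/R = 2.182e+05·0.000968/4460 = 0.04736.
Step 4 — Bandwidth: Δω = ω₀/Q = 4.607e+06 rad/s; BW = Δω/(2π) = 7.333e+05 Hz.

(a) f₀ = 3.473e+04 Hz  (b) Q = 0.04736  (c) BW = 7.333e+05 Hz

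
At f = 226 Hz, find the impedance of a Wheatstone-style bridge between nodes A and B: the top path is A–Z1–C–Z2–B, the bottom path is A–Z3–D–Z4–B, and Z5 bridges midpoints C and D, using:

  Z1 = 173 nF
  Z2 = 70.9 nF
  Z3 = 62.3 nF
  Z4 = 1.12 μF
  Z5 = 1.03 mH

Step 1 — Angular frequency: ω = 2π·f = 2π·226 = 1420 rad/s.
Step 2 — Component impedances:
  Z1: Z = 1/(jωC) = -j/(ω·C) = 0 - j4071 Ω
  Z2: Z = 1/(jωC) = -j/(ω·C) = 0 - j9933 Ω
  Z3: Z = 1/(jωC) = -j/(ω·C) = 0 - j1.13e+04 Ω
  Z4: Z = 1/(jωC) = -j/(ω·C) = 0 - j628.8 Ω
  Z5: Z = jωL = j·1420·0.00103 = 0 + j1.463 Ω
Step 3 — Bridge requires nodal analysis (the Z5 bridge couples midpoints C and D, so the two paths cannot be reduced to a simple series/parallel combination). Setting node B to ground and injecting 1 A at node A, the 3-node admittance system at A, C, D solves to V_A = Z_AB = 0 - j3584 Ω = 3584∠-90.0° Ω.

Z = 0 - j3584 Ω = 3584∠-90.0° Ω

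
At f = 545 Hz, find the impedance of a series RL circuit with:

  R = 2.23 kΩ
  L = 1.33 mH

Step 1 — Angular frequency: ω = 2π·f = 2π·545 = 3424 rad/s.
Step 2 — Component impedances:
  R: Z = R = 2230 Ω
  L: Z = jωL = j·3424·0.00133 = 0 + j4.554 Ω
Step 3 — Series combination: Z_total = R + L = 2230 + j4.554 Ω = 2230∠0.1° Ω.

Z = 2230 + j4.554 Ω = 2230∠0.1° Ω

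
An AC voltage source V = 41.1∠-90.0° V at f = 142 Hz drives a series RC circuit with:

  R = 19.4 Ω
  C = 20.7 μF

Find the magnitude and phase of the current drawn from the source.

Step 1 — Angular frequency: ω = 2π·f = 2π·142 = 892.2 rad/s.
Step 2 — Component impedances:
  R: Z = R = 19.4 Ω
  C: Z = 1/(jωC) = -j/(ω·C) = 0 - j54.15 Ω
Step 3 — Series combination: Z_total = R + C = 19.4 - j54.15 Ω = 57.52∠-70.3° Ω.
Step 4 — Source phasor: V = 41.1∠-90.0° V = 0 - j41.1 V.
Step 5 — Ohm's law: I = V / Z_total = (0 - j41.1) / (19.4 - j54.15) = 0.6727 - j0.241 A.
Step 6 — Convert to polar: |I| = 0.7146 A, ∠I = -19.7°.

I = 0.7146∠-19.7° A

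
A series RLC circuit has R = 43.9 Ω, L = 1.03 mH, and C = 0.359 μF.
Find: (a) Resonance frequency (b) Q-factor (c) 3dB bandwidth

Step 1 — Resonance: ω₀ = 1/√(LC) = 1/√(0.00103·3.59e-07) = 5.2e+04 rad/s.
Step 2 — f₀ = ω₀/(2π) = 8277 Hz.
Step 3 — Series Q: Q = ω₀L/R = 5.2e+04·0.00103/43.9 = 1.22.
Step 4 — Bandwidth: Δω = ω₀/Q = 4.262e+04 rad/s; BW = Δω/(2π) = 6783 Hz.

(a) f₀ = 8277 Hz  (b) Q = 1.22  (c) BW = 6783 Hz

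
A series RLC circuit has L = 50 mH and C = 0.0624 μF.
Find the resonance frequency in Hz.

Step 1 — Resonance condition Im(Z)=0 gives ω₀ = 1/√(LC).
Step 2 — ω₀ = 1/√(0.05·6.24e-08) = 1.79e+04 rad/s.
Step 3 — f₀ = ω₀/(2π) = 2849 Hz.

f₀ = 2849 Hz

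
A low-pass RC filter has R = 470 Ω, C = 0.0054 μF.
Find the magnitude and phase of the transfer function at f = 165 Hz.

Step 1 — Angular frequency: ω = 2π·165 = 1037 rad/s.
Step 2 — Transfer function: H(jω) = 1/(1 + jωRC).
Step 3 — Denominator: 1 + jωRC = 1 + j·1037·470·5.4e-09 = 1 + j0.002631.
Step 4 — H = 1 - j0.002631.
Step 5 — Magnitude: |H| = 1 (-0.0 dB); phase: φ = -0.2°.

|H| = 1 (-0.0 dB), φ = -0.2°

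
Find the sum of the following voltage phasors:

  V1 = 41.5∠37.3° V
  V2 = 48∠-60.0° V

Step 1 — Convert each phasor to rectangular form:
  V1 = 41.5·(cos(37.3°) + j·sin(37.3°)) = 33.01 + j25.15 V
  V2 = 48·(cos(-60.0°) + j·sin(-60.0°)) = 24 - j41.57 V
Step 2 — Sum components: V_total = 57.01 - j16.42 V.
Step 3 — Convert to polar: |V_total| = 59.33 V, ∠V_total = -16.1°.

V_total = 59.33∠-16.1° V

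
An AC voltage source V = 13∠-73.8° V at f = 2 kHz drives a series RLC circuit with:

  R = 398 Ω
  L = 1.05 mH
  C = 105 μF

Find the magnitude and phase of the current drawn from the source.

Step 1 — Angular frequency: ω = 2π·f = 2π·2000 = 1.257e+04 rad/s.
Step 2 — Component impedances:
  R: Z = R = 398 Ω
  L: Z = jωL = j·1.257e+04·0.00105 = 0 + j13.19 Ω
  C: Z = 1/(jωC) = -j/(ω·C) = 0 - j0.7579 Ω
Step 3 — Series combination: Z_total = R + L + C = 398 + j12.44 Ω = 398.2∠1.8° Ω.
Step 4 — Source phasor: V = 13∠-73.8° V = 3.627 - j12.48 V.
Step 5 — Ohm's law: I = V / Z_total = (3.627 - j12.48) / (398 + j12.44) = 0.008125 - j0.03162 A.
Step 6 — Convert to polar: |I| = 0.03265 A, ∠I = -75.6°.

I = 0.03265∠-75.6° A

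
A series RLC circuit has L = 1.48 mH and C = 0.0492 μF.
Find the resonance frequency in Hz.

Step 1 — Resonance condition Im(Z)=0 gives ω₀ = 1/√(LC).
Step 2 — ω₀ = 1/√(0.00148·4.92e-08) = 1.172e+05 rad/s.
Step 3 — f₀ = ω₀/(2π) = 1.865e+04 Hz.

f₀ = 1.865e+04 Hz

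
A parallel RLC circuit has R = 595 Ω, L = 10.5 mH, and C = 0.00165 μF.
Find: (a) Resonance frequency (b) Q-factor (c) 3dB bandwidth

Step 1 — Resonance: ω₀ = 1/√(LC) = 1/√(0.0105·1.65e-09) = 2.402e+05 rad/s.
Step 2 — f₀ = ω₀/(2π) = 3.824e+04 Hz.
Step 3 — Parallel Q: Q = R/(ω₀L) = 595/(2.402e+05·0.0105) = 0.2359.
Step 4 — Bandwidth: Δω = ω₀/Q = 1.019e+06 rad/s; BW = Δω/(2π) = 1.621e+05 Hz.

(a) f₀ = 3.824e+04 Hz  (b) Q = 0.2359  (c) BW = 1.621e+05 Hz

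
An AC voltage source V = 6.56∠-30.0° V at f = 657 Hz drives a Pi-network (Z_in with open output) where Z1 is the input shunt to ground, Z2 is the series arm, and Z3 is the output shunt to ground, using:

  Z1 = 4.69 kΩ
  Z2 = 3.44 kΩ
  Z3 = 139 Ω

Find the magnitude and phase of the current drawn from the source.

Step 1 — Angular frequency: ω = 2π·f = 2π·657 = 4128 rad/s.
Step 2 — Component impedances:
  Z1: Z = R = 4690 Ω
  Z2: Z = R = 3440 Ω
  Z3: Z = R = 139 Ω
Step 3 — With open output, the series arm Z2 and the output shunt Z3 appear in series to ground: Z2 + Z3 = 3579 Ω.
Step 4 — Parallel with input shunt Z1: Z_in = Z1 || (Z2 + Z3) = 2030 Ω = 2030∠0.0° Ω.
Step 5 — Source phasor: V = 6.56∠-30.0° V = 5.681 - j3.28 V.
Step 6 — Ohm's law: I = V / Z_total = (5.681 - j3.28) / (2030) = 0.002799 - j0.001616 A.
Step 7 — Convert to polar: |I| = 0.003232 A, ∠I = -30.0°.

I = 0.003232∠-30.0° A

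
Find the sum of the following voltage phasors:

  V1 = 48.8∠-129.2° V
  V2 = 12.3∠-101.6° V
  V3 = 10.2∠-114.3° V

Step 1 — Convert each phasor to rectangular form:
  V1 = 48.8·(cos(-129.2°) + j·sin(-129.2°)) = -30.84 - j37.82 V
  V2 = 12.3·(cos(-101.6°) + j·sin(-101.6°)) = -2.473 - j12.05 V
  V3 = 10.2·(cos(-114.3°) + j·sin(-114.3°)) = -4.197 - j9.296 V
Step 2 — Sum components: V_total = -37.51 - j59.16 V.
Step 3 — Convert to polar: |V_total| = 70.05 V, ∠V_total = -122.4°.

V_total = 70.05∠-122.4° V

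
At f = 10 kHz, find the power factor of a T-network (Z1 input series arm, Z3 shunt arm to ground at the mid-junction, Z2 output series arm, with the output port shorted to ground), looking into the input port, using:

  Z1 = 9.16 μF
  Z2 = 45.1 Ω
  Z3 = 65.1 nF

Step 1 — Angular frequency: ω = 2π·f = 2π·1e+04 = 6.283e+04 rad/s.
Step 2 — Component impedances:
  Z1: Z = 1/(jωC) = -j/(ω·C) = 0 - j1.737 Ω
  Z2: Z = R = 45.1 Ω
  Z3: Z = 1/(jωC) = -j/(ω·C) = 0 - j244.5 Ω
Step 3 — With the output port shorted to ground, the output series arm Z2 runs from the junction to ground; the shunt arm Z3 also runs from the junction to ground. They appear in parallel: Z3 || Z2 = 43.62 - j8.046 Ω.
Step 4 — Series with input arm Z1: Z_in = Z1 + (Z3 || Z2) = 43.62 - j9.784 Ω = 44.7∠-12.6° Ω.
Step 5 — Power factor: PF = cos(φ) = Re(Z)/|Z| = 43.62/44.7 = 0.9758.
Step 6 — Type: Im(Z) = -9.784 ⇒ leading (phase φ = -12.6°).

PF = 0.9758 (leading, φ = -12.6°)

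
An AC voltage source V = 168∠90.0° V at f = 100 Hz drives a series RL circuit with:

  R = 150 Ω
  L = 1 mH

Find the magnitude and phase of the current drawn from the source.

Step 1 — Angular frequency: ω = 2π·f = 2π·100 = 628.3 rad/s.
Step 2 — Component impedances:
  R: Z = R = 150 Ω
  L: Z = jωL = j·628.3·0.001 = 0 + j0.6283 Ω
Step 3 — Series combination: Z_total = R + L = 150 + j0.6283 Ω = 150∠0.2° Ω.
Step 4 — Source phasor: V = 168∠90.0° V = 0 + j168 V.
Step 5 — Ohm's law: I = V / Z_total = (0 + j168) / (150 + j0.6283) = 0.004691 + j1.12 A.
Step 6 — Convert to polar: |I| = 1.12 A, ∠I = 89.8°.

I = 1.12∠89.8° A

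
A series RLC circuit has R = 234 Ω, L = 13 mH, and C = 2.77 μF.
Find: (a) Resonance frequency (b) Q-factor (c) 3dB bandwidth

Step 1 — Resonance: ω₀ = 1/√(LC) = 1/√(0.013·2.77e-06) = 5270 rad/s.
Step 2 — f₀ = ω₀/(2π) = 838.7 Hz.
Step 3 — Series Q: Q = ω₀L/R = 5270·0.013/234 = 0.2928.
Step 4 — Bandwidth: Δω = ω₀/Q = 1.8e+04 rad/s; BW = Δω/(2π) = 2865 Hz.

(a) f₀ = 838.7 Hz  (b) Q = 0.2928  (c) BW = 2865 Hz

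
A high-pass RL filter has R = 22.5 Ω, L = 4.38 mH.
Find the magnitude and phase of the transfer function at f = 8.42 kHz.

Step 1 — Angular frequency: ω = 2π·8420 = 5.29e+04 rad/s.
Step 2 — Transfer function: H(jω) = jωL/(R + jωL).
Step 3 — Numerator jωL = j·231.7; denominator R + jωL = 22.5 + j231.7.
Step 4 — H = 0.9907 + j0.09619.
Step 5 — Magnitude: |H| = 0.9953 (-0.0 dB); phase: φ = 5.5°.

|H| = 0.9953 (-0.0 dB), φ = 5.5°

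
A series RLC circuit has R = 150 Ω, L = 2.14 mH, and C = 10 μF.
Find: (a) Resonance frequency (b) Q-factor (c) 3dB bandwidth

Step 1 — Resonance: ω₀ = 1/√(LC) = 1/√(0.00214·1e-05) = 6836 rad/s.
Step 2 — f₀ = ω₀/(2π) = 1088 Hz.
Step 3 — Series Q: Q = ω₀L/R = 6836·0.00214/150 = 0.09752.
Step 4 — Bandwidth: Δω = ω₀/Q = 7.009e+04 rad/s; BW = Δω/(2π) = 1.116e+04 Hz.

(a) f₀ = 1088 Hz  (b) Q = 0.09752  (c) BW = 1.116e+04 Hz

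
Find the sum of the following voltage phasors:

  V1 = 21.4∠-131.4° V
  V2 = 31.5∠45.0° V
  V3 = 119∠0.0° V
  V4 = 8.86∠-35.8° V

Step 1 — Convert each phasor to rectangular form:
  V1 = 21.4·(cos(-131.4°) + j·sin(-131.4°)) = -14.15 - j16.05 V
  V2 = 31.5·(cos(45.0°) + j·sin(45.0°)) = 22.27 + j22.27 V
  V3 = 119·(cos(0.0°) + j·sin(0.0°)) = 119 V
  V4 = 8.86·(cos(-35.8°) + j·sin(-35.8°)) = 7.186 - j5.183 V
Step 2 — Sum components: V_total = 134.3 + j1.039 V.
Step 3 — Convert to polar: |V_total| = 134.3 V, ∠V_total = 0.4°.

V_total = 134.3∠0.4° V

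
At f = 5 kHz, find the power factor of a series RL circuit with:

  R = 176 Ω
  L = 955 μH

Step 1 — Angular frequency: ω = 2π·f = 2π·5000 = 3.142e+04 rad/s.
Step 2 — Component impedances:
  R: Z = R = 176 Ω
  L: Z = jωL = j·3.142e+04·0.000955 = 0 + j30 Ω
Step 3 — Series combination: Z_total = R + L = 176 + j30 Ω = 178.5∠9.7° Ω.
Step 4 — Power factor: PF = cos(φ) = Re(Z)/|Z| = 176/178.54 = 0.9858.
Step 5 — Type: Im(Z) = 30 ⇒ lagging (phase φ = 9.7°).

PF = 0.9858 (lagging, φ = 9.7°)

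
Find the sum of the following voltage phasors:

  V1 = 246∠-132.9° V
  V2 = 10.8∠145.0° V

Step 1 — Convert each phasor to rectangular form:
  V1 = 246·(cos(-132.9°) + j·sin(-132.9°)) = -167.5 - j180.2 V
  V2 = 10.8·(cos(145.0°) + j·sin(145.0°)) = -8.847 + j6.195 V
Step 2 — Sum components: V_total = -176.3 - j174 V.
Step 3 — Convert to polar: |V_total| = 247.7 V, ∠V_total = -135.4°.

V_total = 247.7∠-135.4° V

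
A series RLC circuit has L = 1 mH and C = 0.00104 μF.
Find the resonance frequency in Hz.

Step 1 — Resonance condition Im(Z)=0 gives ω₀ = 1/√(LC).
Step 2 — ω₀ = 1/√(0.001·1.04e-09) = 9.806e+05 rad/s.
Step 3 — f₀ = ω₀/(2π) = 1.561e+05 Hz.

f₀ = 1.561e+05 Hz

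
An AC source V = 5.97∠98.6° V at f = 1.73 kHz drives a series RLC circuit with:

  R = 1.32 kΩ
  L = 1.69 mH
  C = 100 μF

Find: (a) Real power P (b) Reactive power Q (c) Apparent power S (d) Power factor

Step 1 — Angular frequency: ω = 2π·f = 2π·1730 = 1.087e+04 rad/s.
Step 2 — Component impedances:
  R: Z = R = 1320 Ω
  L: Z = jωL = j·1.087e+04·0.00169 = 0 + j18.37 Ω
  C: Z = 1/(jωC) = -j/(ω·C) = 0 - j0.92 Ω
Step 3 — Series combination: Z_total = R + L + C = 1320 + j17.45 Ω = 1320∠0.8° Ω.
Step 4 — Source phasor: V = 5.97∠98.6° V = -0.8927 + j5.903 V.
Step 5 — Current: I = V / Z = -0.0006171 + j0.00448 A = 0.004522∠97.8° A.
Step 6 — Complex power: S = V·I* = 0.027 + j0.0003569 VA.
Step 7 — Real power: P = Re(S) = 0.027 W.
Step 8 — Reactive power: Q = Im(S) = 0.0003569 VAR.
Step 9 — Apparent power: |S| = 0.027 VA.
Step 10 — Power factor: PF = P/|S| = 0.9999 (lagging).

(a) P = 0.027 W  (b) Q = 0.0003569 VAR  (c) S = 0.027 VA  (d) PF = 0.9999 (lagging)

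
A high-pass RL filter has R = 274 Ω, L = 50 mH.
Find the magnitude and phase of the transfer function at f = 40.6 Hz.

Step 1 — Angular frequency: ω = 2π·40.6 = 255.1 rad/s.
Step 2 — Transfer function: H(jω) = jωL/(R + jωL).
Step 3 — Numerator jωL = j·12.75; denominator R + jωL = 274 + j12.75.
Step 4 — H = 0.002162 + j0.04645.
Step 5 — Magnitude: |H| = 0.0465 (-26.7 dB); phase: φ = 87.3°.

|H| = 0.0465 (-26.7 dB), φ = 87.3°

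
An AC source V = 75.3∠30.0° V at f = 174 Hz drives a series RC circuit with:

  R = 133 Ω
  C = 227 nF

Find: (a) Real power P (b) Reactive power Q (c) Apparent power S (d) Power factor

Step 1 — Angular frequency: ω = 2π·f = 2π·174 = 1093 rad/s.
Step 2 — Component impedances:
  R: Z = R = 133 Ω
  C: Z = 1/(jωC) = -j/(ω·C) = 0 - j4029 Ω
Step 3 — Series combination: Z_total = R + C = 133 - j4029 Ω = 4032∠-88.1° Ω.
Step 4 — Source phasor: V = 75.3∠30.0° V = 65.21 + j37.65 V.
Step 5 — Current: I = V / Z = -0.0088 + j0.01647 A = 0.01868∠118.1° A.
Step 6 — Complex power: S = V·I* = 0.0464 - j1.406 VA.
Step 7 — Real power: P = Re(S) = 0.0464 W.
Step 8 — Reactive power: Q = Im(S) = -1.406 VAR.
Step 9 — Apparent power: |S| = 1.406 VA.
Step 10 — Power factor: PF = P/|S| = 0.03299 (leading).

(a) P = 0.0464 W  (b) Q = -1.406 VAR  (c) S = 1.406 VA  (d) PF = 0.03299 (leading)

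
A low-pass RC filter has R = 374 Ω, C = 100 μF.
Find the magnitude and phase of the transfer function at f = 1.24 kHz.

Step 1 — Angular frequency: ω = 2π·1240 = 7791 rad/s.
Step 2 — Transfer function: H(jω) = 1/(1 + jωRC).
Step 3 — Denominator: 1 + jωRC = 1 + j·7791·374·0.0001 = 1 + j291.4.
Step 4 — H = 1.178e-05 - j0.003432.
Step 5 — Magnitude: |H| = 0.003432 (-49.3 dB); phase: φ = -89.8°.

|H| = 0.003432 (-49.3 dB), φ = -89.8°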